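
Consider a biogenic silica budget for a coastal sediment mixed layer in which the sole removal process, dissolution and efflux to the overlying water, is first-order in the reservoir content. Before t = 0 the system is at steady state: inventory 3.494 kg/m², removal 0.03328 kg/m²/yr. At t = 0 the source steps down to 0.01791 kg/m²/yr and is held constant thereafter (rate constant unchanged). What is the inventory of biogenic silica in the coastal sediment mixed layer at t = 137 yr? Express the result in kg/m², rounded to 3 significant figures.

τ = M₀/F₀ = 3.494/0.03328 = 105.0 yr; rate constant k = 1/τ.
New steady state M_∞ = F₁/k = F₁·τ = 0.01791 × 105.0 = 1.8803 kg/m².
M(t) = M_∞ + (M₀ − M_∞)·e^(−t/τ); t/τ = 137/105.0 = 1.305, so e^(−t/τ) = 0.2712.
M(t) = 1.8803 + 1.614 × 0.2712 = 2.3180 kg/m².

2.32 kg/m²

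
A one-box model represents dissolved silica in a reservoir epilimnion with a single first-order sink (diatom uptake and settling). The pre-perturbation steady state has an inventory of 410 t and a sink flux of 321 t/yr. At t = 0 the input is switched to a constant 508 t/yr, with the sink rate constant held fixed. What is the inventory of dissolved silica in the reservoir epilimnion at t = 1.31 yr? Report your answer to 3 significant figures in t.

The sink rate constant is k = F₀/M₀ = 321/410 = 0.7829 yr⁻¹.
Solving dM/dt = F₁ − kM with M(0) = M₀ gives M(t) = F₁/k + (M₀ − F₁/k)·e^(−kt).
F₁/k = 508/0.7829 = 648.85 t; kt = 0.7829 × 1.31 = 1.026, e^(−kt) = 0.3586.
M(1.31) = 648.85 + (410 − 648.85) × 0.3586 = 648.85 − 85.64 = 563.20 t.

563 t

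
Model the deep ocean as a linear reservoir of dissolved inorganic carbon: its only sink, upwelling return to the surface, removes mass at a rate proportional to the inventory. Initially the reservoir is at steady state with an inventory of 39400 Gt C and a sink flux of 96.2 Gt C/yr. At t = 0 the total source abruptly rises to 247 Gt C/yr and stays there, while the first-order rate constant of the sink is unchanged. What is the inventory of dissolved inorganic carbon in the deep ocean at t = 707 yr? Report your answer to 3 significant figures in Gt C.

The sink rate constant is k = F₀/M₀ = 96.2/39400 = 0.002442 yr⁻¹.
Solving dM/dt = F₁ − kM with M(0) = M₀ gives M(t) = F₁/k + (M₀ − F₁/k)·e^(−kt).
F₁/k = 247/0.002442 = 101160 Gt C; kt = 0.002442 × 707 = 1.726, e^(−kt) = 0.1780.
M(707) = 101160 + (39400 − 101160) × 0.1780 = 101160 − 10990 = 90171 Gt C.

90200 Gt C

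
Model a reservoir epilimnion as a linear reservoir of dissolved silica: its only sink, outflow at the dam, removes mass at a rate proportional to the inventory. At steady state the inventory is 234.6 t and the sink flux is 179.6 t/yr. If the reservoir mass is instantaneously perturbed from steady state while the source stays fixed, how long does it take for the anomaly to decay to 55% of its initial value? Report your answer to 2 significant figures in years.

For a linear reservoir the anomaly decays as exp(−t/τ) with τ = M/F = 234.6/179.6 = 1.306 yr.
exp(−t/τ) = 0.55 ⇒ t = −τ ln(0.55) = 1.306 × 0.5978 = 0.7809 yr.

0.78 yr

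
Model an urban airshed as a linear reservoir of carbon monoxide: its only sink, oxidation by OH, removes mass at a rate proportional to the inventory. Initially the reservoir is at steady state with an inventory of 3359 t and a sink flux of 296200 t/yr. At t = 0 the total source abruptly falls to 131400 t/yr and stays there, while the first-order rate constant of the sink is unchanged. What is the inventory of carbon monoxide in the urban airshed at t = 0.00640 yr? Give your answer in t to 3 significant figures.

τ = M₀/F₀ = 3359/296200 = 0.01134 yr; rate constant k = 1/τ.
New steady state M_∞ = F₁/k = F₁·τ = 131400 × 0.01134 = 1490.1 t.
M(t) = M_∞ + (M₀ − M_∞)·e^(−t/τ); t/τ = 0.00640/0.01134 = 0.5644, so e^(−t/τ) = 0.5687.
M(t) = 1490.1 + 1869 × 0.5687 = 2553.0 t.

2550 t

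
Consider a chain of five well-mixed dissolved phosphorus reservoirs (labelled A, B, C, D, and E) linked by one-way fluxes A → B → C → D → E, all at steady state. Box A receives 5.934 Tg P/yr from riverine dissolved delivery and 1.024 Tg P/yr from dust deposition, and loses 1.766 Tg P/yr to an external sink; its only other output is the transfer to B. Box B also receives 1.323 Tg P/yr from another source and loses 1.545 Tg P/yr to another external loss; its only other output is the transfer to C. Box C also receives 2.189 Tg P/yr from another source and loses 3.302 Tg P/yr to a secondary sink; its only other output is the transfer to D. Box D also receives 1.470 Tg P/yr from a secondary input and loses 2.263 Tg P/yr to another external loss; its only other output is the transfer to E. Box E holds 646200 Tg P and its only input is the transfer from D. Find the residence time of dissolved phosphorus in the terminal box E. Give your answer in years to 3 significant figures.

211000 yr

Box A: F(A→B) = (5.934 + 1.024) − 1.766 = 5.1920 Tg P/yr.
Box B: F(B→C) = (5.1920 + 1.323) − 1.545 = 4.9700 Tg P/yr.
Box C: F(C→D) = (4.9700 + 2.189) − 3.302 = 3.8570 Tg P/yr.
Box D: F(D→E) = (3.8570 + 1.470) − 2.263 = 3.0640 Tg P/yr.
Box E throughput = its input = 3.0640 Tg P/yr; τ = 646200 / 3.0640 = 210900 yr.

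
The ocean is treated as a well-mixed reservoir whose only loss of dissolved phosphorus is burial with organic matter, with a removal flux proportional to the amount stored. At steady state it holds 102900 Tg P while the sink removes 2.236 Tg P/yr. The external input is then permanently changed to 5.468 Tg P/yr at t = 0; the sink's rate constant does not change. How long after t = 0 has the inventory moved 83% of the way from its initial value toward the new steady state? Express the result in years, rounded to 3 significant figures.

τ = M₀/F₀ = 102900/2.236 = 46020 yr.
The remaining gap fraction is e^(−t/τ); 83% covered ⇒ e^(−t/τ) = 0.170.
t = −τ ln(0.170) = 46020 × 1.772 = 81540 yr.

81500 yr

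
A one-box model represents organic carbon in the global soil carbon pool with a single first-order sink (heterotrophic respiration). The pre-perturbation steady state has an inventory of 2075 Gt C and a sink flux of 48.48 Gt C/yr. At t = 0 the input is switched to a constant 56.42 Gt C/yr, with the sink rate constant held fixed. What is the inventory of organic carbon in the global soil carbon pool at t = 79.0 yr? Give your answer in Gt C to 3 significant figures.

τ = M₀/F₀ = 2075/48.48 = 42.80 yr; rate constant k = 1/τ.
New steady state M_∞ = F₁/k = F₁·τ = 56.42 × 42.80 = 2414.8 Gt C.
M(t) = M_∞ + (M₀ − M_∞)·e^(−t/τ); t/τ = 79.0/42.80 = 1.846, so e^(−t/τ) = 0.1579.
M(t) = 2414.8 − 339.8 × 0.1579 = 2361.2 Gt C.

2360 Gt C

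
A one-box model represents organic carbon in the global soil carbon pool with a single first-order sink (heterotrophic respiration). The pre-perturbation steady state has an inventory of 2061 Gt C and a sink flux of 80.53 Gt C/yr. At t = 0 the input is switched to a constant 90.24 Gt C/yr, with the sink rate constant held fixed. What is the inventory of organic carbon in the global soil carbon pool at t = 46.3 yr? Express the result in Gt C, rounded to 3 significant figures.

2270 Gt C

The sink rate constant is k = F₀/M₀ = 80.53/2061 = 0.03907 yr⁻¹.
Solving dM/dt = F₁ − kM with M(0) = M₀ gives M(t) = F₁/k + (M₀ − F₁/k)·e^(−kt).
F₁/k = 90.24/0.03907 = 2309.5 Gt C; kt = 0.03907 × 46.3 = 1.809, e^(−kt) = 0.1638.
M(46.3) = 2309.5 + (2061 − 2309.5) × 0.1638 = 2309.5 − 40.71 = 2268.8 Gt C.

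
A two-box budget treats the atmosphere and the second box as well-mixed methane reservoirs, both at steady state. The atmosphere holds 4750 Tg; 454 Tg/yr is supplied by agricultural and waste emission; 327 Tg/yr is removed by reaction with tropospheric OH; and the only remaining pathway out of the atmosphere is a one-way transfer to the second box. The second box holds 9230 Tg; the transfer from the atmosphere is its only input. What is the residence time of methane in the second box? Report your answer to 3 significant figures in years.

72.7 yr

Balance the atmosphere: ΣF_in = 454.00 Tg/yr.
Transfer to the second box = ΣF_in − (327) = 127.00 Tg/yr.
At steady state the output of the second box equals its input, 127.00 Tg/yr.
τ = M / F = 9230 / 127.00 = 72.68 yr.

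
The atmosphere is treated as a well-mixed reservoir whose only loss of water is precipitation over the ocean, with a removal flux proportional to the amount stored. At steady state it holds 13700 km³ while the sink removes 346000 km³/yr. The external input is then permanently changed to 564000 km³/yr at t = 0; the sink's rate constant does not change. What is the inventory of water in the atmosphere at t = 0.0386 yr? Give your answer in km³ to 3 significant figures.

19100 km³

Residence time τ = M₀/F₀ = 0.03960 yr. The eventual steady state is M_∞ = M₀·(F₁/F₀) = 13700 × 564000/346000 = 22332 km³.
The anomaly ΔM(t) = M(t) − M_∞ decays as ΔM₀·e^(−t/τ) with ΔM₀ = 13700 − 22332 = −8632 km³.
At t = 0.0386 yr, e^(−t/τ) = e^(−0.9749) = 0.3772, so ΔM = −3256 km³ and M = 22332 − 3256 = 19075 km³.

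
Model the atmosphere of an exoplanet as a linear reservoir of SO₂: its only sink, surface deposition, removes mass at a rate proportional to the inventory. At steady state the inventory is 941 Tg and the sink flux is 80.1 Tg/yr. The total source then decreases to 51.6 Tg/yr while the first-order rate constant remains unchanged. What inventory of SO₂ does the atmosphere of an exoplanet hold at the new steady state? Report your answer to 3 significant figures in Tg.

Rate constant k = F/M = 80.1 / 941 = 0.08512 yr⁻¹.
At the new steady state, source = k·M_new ⇒ M_new = 51.6 / 0.08512 = 606.2 Tg.
(Equivalently M_new = M × F_new/F_old = 941 × 51.6/80.1.)

606 Tg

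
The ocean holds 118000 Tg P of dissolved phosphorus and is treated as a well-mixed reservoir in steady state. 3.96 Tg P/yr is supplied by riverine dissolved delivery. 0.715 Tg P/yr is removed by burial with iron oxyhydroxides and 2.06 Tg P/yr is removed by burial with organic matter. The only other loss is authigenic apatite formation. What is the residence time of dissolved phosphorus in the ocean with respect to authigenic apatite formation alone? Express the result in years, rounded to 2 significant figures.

At steady state ΣF_in = ΣF_out.
ΣF_in = 3.9600 Tg P/yr.
Authigenic apatite formation flux = ΣF_in − (0.715 + 2.06) = 3.9600 − 2.775 = 1.185 Tg P/yr.
τ = M / F = 118000 / 1.185 = 99580 yr.

100000 yr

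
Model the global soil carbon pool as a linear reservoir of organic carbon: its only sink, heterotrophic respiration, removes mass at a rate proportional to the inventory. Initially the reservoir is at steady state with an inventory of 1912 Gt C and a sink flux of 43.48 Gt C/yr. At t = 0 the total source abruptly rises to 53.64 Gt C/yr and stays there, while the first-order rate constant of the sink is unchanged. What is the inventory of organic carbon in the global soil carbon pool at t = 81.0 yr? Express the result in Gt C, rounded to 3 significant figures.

2290 Gt C

τ = M₀/F₀ = 1912/43.48 = 43.97 yr; rate constant k = 1/τ.
New steady state M_∞ = F₁/k = F₁·τ = 53.64 × 43.97 = 2358.8 Gt C.
M(t) = M_∞ + (M₀ − M_∞)·e^(−t/τ); t/τ = 81.0/43.97 = 1.842, so e^(−t/τ) = 0.1585.
M(t) = 2358.8 − 446.8 × 0.1585 = 2288.0 Gt C.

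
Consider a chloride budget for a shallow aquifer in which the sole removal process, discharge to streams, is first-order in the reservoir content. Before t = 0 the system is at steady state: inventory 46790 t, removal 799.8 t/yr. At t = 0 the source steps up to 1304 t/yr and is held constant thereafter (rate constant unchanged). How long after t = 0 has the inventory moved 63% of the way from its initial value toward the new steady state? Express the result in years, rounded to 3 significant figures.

τ = M₀/F₀ = 46790/799.8 = 58.50 yr.
The remaining gap fraction is e^(−t/τ); 63% covered ⇒ e^(−t/τ) = 0.370.
t = −τ ln(0.370) = 58.50 × 0.9943 = 58.17 yr.

58.2 yr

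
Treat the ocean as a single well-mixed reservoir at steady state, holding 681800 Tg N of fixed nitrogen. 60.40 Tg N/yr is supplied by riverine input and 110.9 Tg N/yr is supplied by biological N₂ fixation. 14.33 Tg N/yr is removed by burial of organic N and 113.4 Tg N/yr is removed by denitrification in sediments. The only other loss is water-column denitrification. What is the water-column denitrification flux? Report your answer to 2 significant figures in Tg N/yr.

44 Tg N/yr

At steady state ΣF_in = ΣF_out.
ΣF_in = 60.40 + 110.9 = 171.30 Tg N/yr.
Water-column denitrification flux = ΣF_in − (14.33 + 113.4) = 171.30 − 127.7 = 43.57 Tg N/yr.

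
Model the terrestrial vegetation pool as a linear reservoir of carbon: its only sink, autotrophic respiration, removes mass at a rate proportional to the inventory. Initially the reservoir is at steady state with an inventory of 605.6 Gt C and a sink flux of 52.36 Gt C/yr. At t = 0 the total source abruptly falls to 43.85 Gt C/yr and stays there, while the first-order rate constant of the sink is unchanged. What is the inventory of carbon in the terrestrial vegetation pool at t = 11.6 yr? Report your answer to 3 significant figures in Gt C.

543 Gt C

τ = M₀/F₀ = 605.6/52.36 = 11.57 yr; rate constant k = 1/τ.
New steady state M_∞ = F₁/k = F₁·τ = 43.85 × 11.57 = 507.17 Gt C.
M(t) = M_∞ + (M₀ − M_∞)·e^(−t/τ); t/τ = 11.6/11.57 = 1.003, so e^(−t/τ) = 0.3668.
M(t) = 507.17 + 98.43 × 0.3668 = 543.28 Gt C.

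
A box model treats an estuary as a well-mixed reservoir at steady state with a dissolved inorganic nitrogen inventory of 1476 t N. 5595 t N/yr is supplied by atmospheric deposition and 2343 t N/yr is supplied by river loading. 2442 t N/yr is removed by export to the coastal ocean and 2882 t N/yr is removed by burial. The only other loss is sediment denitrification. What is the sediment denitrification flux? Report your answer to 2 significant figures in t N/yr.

At steady state ΣF_in = ΣF_out.
ΣF_in = 5595 + 2343 = 7938.0 t N/yr.
Sediment denitrification flux = ΣF_in − (2442 + 2882) = 7938.0 − 5324 = 2614 t N/yr.

2600 t N/yr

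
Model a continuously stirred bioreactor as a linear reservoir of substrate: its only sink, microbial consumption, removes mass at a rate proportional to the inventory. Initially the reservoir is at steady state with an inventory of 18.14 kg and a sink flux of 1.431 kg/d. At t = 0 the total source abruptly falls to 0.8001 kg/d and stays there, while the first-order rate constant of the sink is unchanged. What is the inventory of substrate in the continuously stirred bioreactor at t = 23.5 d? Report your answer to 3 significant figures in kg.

τ = M₀/F₀ = 18.14/1.431 = 12.68 d; rate constant k = 1/τ.
New steady state M_∞ = F₁/k = F₁·τ = 0.8001 × 12.68 = 10.142 kg.
M(t) = M_∞ + (M₀ − M_∞)·e^(−t/τ); t/τ = 23.5/12.68 = 1.854, so e^(−t/τ) = 0.1566.
M(t) = 10.142 + 7.998 × 0.1566 = 11.395 kg.

11.4 kg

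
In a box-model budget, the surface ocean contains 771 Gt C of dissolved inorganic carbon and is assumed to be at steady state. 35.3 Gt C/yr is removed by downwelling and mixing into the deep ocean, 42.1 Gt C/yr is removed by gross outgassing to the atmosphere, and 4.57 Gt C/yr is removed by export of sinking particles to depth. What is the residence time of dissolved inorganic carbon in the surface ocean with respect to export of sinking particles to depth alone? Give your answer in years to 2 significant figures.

Residence time with respect to a single sink: τ = M / F_sink.
τ = 771 / 4.57 = 168.7 yr.

170 yr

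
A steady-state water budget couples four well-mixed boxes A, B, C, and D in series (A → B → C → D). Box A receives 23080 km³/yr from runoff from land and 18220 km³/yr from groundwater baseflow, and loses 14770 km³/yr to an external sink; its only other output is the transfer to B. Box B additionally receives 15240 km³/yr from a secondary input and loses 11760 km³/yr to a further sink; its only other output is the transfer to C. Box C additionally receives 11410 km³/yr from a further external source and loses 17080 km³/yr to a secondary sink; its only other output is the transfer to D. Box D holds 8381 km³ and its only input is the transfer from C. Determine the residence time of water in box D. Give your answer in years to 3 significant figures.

0.344 yr

Box A: F(A→B) = (23080 + 18220) − 14770 = 26530 km³/yr.
Box B: F(B→C) = (26530 + 15240) − 11760 = 30010 km³/yr.
Box C: F(C→D) = (30010 + 11410) − 17080 = 24340 km³/yr.
Box D throughput = its input = 24340 km³/yr; τ = 8381 / 24340 = 0.3443 yr.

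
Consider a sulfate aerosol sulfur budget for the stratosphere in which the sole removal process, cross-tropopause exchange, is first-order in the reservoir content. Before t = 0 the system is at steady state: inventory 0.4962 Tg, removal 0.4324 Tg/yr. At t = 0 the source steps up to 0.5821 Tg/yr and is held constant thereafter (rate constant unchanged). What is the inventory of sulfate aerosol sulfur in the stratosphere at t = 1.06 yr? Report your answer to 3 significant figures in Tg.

The sink rate constant is k = F₀/M₀ = 0.4324/0.4962 = 0.8714 yr⁻¹.
Solving dM/dt = F₁ − kM with M(0) = M₀ gives M(t) = F₁/k + (M₀ − F₁/k)·e^(−kt).
F₁/k = 0.5821/0.8714 = 0.66799 Tg; kt = 0.8714 × 1.06 = 0.9237, e^(−kt) = 0.3970.
M(1.06) = 0.66799 + (0.4962 − 0.66799) × 0.3970 = 0.66799 − 0.06821 = 0.59978 Tg.

0.600 Tg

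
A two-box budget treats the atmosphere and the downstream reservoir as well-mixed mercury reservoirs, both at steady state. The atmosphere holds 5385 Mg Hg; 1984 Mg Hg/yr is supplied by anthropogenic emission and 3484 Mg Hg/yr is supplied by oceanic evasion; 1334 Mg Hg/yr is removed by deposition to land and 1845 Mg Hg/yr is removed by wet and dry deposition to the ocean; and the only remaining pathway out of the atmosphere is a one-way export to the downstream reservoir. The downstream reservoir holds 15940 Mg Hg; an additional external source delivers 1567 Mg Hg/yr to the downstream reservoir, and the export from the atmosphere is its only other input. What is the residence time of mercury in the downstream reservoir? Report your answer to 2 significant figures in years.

4.1 yr

Balance the atmosphere: ΣF_in = 1984 + 3484 = 5468.0 Mg Hg/yr.
Export to the downstream reservoir = ΣF_in − (1334 + 1845) = 2289.0 Mg Hg/yr.
Total input to the downstream reservoir = 2289.0 + 1567 = 3856.0 Mg Hg/yr; at steady state this equals its total output.
τ = M / F = 15940 / 3856.0 = 4.134 yr.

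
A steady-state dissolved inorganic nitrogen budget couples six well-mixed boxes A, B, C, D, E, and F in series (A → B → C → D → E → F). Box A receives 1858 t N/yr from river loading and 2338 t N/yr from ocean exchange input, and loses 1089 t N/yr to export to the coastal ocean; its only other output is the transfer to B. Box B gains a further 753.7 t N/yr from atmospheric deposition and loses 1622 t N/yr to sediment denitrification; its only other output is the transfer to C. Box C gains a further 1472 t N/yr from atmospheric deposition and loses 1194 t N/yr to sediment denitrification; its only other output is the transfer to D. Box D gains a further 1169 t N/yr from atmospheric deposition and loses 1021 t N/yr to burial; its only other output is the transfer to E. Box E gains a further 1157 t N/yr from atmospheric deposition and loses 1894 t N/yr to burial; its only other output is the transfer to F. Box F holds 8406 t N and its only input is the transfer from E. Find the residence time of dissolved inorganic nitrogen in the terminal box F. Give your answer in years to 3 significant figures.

Box A: F(A→B) = (1858 + 2338) − 1089 = 3107.0 t N/yr.
Box B: F(B→C) = (3107.0 + 753.7) − 1622 = 2238.7 t N/yr.
Box C: F(C→D) = (2238.7 + 1472) − 1194 = 2516.7 t N/yr.
Box D: F(D→E) = (2516.7 + 1169) − 1021 = 2664.7 t N/yr.
Box E: F(E→F) = (2664.7 + 1157) − 1894 = 1927.7 t N/yr.
Box F throughput = its input = 1927.7 t N/yr; τ = 8406 / 1927.7 = 4.361 yr.

4.36 yr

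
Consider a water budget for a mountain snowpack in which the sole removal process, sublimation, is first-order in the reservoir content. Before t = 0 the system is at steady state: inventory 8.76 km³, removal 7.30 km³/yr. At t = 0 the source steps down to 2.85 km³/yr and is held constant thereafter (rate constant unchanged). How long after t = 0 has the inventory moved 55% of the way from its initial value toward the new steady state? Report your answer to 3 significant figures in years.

0.958 yr

τ = M₀/F₀ = 8.76/7.30 = 1.200 yr.
The remaining gap fraction is e^(−t/τ); 55% covered ⇒ e^(−t/τ) = 0.450.
t = −τ ln(0.450) = 1.200 × 0.7985 = 0.9582 yr.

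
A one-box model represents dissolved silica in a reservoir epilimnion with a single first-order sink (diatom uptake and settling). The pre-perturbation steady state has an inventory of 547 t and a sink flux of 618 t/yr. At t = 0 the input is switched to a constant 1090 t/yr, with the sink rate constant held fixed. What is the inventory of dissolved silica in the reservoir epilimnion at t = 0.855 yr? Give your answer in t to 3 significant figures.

806 t

τ = M₀/F₀ = 547/618 = 0.8851 yr; rate constant k = 1/τ.
New steady state M_∞ = F₁/k = F₁·τ = 1090 × 0.8851 = 964.77 t.
M(t) = M_∞ + (M₀ − M_∞)·e^(−t/τ); t/τ = 0.855/0.8851 = 0.9660, so e^(−t/τ) = 0.3806.
M(t) = 964.77 − 417.8 × 0.3806 = 805.76 t.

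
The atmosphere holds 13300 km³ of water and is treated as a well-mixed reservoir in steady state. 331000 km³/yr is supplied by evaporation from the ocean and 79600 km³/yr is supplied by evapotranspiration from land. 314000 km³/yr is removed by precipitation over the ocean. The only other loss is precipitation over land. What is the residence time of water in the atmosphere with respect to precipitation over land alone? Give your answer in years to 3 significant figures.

At steady state ΣF_in = ΣF_out.
ΣF_in = 331000 + 79600 = 410600 km³/yr.
Precipitation over land flux = ΣF_in − (314000) = 410600 − 314000 = 96600 km³/yr.
τ = M / F = 13300 / 96600 = 0.1377 yr.

0.138 yr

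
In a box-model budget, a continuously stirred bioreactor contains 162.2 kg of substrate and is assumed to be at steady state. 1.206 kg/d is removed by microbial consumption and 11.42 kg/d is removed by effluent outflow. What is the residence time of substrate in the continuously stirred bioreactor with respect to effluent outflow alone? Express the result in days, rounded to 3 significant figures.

Residence time with respect to a single sink: τ = M / F_sink.
τ = 162.2 / 11.42 = 14.20 d.

14.2 d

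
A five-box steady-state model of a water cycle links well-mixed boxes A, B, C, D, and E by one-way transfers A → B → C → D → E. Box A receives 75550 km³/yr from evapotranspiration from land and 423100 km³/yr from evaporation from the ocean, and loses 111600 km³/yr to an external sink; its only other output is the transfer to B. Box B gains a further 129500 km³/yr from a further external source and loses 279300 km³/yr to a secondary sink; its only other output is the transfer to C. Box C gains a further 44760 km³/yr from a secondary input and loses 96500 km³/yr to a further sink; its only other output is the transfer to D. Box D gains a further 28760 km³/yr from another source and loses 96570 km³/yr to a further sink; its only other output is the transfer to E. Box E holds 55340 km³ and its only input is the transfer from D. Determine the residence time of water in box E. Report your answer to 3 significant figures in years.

Box A: F(A→B) = (75550 + 423100) − 111600 = 387050 km³/yr.
Box B: F(B→C) = (387050 + 129500) − 279300 = 237250 km³/yr.
Box C: F(C→D) = (237250 + 44760) − 96500 = 185510 km³/yr.
Box D: F(D→E) = (185510 + 28760) − 96570 = 117700 km³/yr.
Box E throughput = its input = 117700 km³/yr; τ = 55340 / 117700 = 0.4702 yr.

0.470 yr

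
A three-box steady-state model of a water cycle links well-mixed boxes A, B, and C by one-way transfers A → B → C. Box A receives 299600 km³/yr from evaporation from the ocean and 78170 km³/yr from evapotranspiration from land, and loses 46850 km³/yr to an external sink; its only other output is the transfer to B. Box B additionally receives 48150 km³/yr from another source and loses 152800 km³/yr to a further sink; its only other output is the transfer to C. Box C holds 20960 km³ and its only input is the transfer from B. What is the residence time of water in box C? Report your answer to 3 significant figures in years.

0.0926 yr

Box A: F(A→B) = (299600 + 78170) − 46850 = 330920 km³/yr.
Box B: F(B→C) = (330920 + 48150) − 152800 = 226270 km³/yr.
Box C throughput = its input = 226270 km³/yr; τ = 20960 / 226270 = 0.09263 yr.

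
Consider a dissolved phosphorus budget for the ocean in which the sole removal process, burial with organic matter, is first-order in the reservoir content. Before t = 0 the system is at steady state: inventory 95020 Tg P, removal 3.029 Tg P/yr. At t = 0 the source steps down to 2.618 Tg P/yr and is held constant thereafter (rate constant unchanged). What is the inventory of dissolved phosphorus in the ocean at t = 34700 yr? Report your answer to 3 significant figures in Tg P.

τ = M₀/F₀ = 95020/3.029 = 31370 yr; rate constant k = 1/τ.
New steady state M_∞ = F₁/k = F₁·τ = 2.618 × 31370 = 82127 Tg P.
M(t) = M_∞ + (M₀ − M_∞)·e^(−t/τ); t/τ = 34700/31370 = 1.106, so e^(−t/τ) = 0.3308.
M(t) = 82127 + 12890 × 0.3308 = 86392 Tg P.

86400 Tg P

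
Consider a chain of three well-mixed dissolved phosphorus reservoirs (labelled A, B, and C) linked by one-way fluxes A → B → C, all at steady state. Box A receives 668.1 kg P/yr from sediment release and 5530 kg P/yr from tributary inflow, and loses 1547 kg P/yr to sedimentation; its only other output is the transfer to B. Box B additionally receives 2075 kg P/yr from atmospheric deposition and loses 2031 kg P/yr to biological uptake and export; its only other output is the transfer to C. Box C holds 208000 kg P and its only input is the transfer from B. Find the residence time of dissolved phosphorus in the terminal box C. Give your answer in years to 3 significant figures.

Box A: F(A→B) = (668.1 + 5530) − 1547 = 4651.1 kg P/yr.
Box B: F(B→C) = (4651.1 + 2075) − 2031 = 4695.1 kg P/yr.
Box C throughput = its input = 4695.1 kg P/yr; τ = 208000 / 4695.1 = 44.30 yr.

44.3 yr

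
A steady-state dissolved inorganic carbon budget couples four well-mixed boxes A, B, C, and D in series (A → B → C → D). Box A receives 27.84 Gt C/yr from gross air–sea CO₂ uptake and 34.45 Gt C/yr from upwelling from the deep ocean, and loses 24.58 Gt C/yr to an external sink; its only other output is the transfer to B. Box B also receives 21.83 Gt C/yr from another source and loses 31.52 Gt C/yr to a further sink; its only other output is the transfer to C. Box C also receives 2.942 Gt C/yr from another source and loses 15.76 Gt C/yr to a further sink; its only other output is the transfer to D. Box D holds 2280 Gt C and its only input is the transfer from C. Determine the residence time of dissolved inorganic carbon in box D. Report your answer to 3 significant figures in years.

Box A: F(A→B) = (27.84 + 34.45) − 24.58 = 37.710 Gt C/yr.
Box B: F(B→C) = (37.710 + 21.83) − 31.52 = 28.020 Gt C/yr.
Box C: F(C→D) = (28.020 + 2.942) − 15.76 = 15.202 Gt C/yr.
Box D throughput = its input = 15.202 Gt C/yr; τ = 2280 / 15.202 = 150.0 yr.

150 yr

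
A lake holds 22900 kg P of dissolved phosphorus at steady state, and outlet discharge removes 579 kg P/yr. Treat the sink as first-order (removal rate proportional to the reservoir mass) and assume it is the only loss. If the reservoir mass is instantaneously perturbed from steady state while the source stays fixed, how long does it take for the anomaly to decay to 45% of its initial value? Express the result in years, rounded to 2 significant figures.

32 yr

For a linear reservoir the anomaly decays as exp(−t/τ) with τ = M/F = 22900/579 = 39.55 yr.
exp(−t/τ) = 0.45 ⇒ t = −τ ln(0.45) = 39.55 × 0.7985 = 31.58 yr.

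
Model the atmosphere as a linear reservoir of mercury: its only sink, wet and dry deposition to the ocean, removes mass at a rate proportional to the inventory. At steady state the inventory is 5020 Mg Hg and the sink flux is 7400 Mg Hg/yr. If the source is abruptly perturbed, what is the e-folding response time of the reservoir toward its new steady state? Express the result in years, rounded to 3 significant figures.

0.678 yr

For a linear reservoir the response time equals the residence time τ = M/F.
τ = 5020 / 7400 = 0.6784 yr.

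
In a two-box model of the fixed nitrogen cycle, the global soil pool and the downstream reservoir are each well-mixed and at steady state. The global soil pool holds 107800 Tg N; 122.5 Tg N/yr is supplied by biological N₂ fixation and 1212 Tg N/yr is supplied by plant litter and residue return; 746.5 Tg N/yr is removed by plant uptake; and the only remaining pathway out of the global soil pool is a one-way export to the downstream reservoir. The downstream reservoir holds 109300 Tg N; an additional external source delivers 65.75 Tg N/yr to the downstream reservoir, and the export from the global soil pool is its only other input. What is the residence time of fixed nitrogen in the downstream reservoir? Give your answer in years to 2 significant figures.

170 yr

Balance the global soil pool: ΣF_in = 122.5 + 1212 = 1334.5 Tg N/yr.
Export to the downstream reservoir = ΣF_in − (746.5) = 588.00 Tg N/yr.
Total input to the downstream reservoir = 588.00 + 65.75 = 653.75 Tg N/yr; at steady state this equals its total output.
τ = M / F = 109300 / 653.75 = 167.2 yr.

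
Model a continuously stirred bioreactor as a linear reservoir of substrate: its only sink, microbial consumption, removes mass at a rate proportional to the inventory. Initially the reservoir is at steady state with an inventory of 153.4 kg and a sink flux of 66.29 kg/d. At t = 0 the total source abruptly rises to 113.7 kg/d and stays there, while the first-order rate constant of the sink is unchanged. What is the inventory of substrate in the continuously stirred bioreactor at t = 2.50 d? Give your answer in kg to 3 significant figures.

Residence time τ = M₀/F₀ = 2.314 d. The eventual steady state is M_∞ = M₀·(F₁/F₀) = 153.4 × 113.7/66.29 = 263.11 kg.
The anomaly ΔM(t) = M(t) − M_∞ decays as ΔM₀·e^(−t/τ) with ΔM₀ = 153.4 − 263.11 = −109.7 kg.
At t = 2.50 d, e^(−t/τ) = e^(−1.080) = 0.3395, so ΔM = −37.24 kg and M = 263.11 − 37.24 = 225.87 kg.

226 kg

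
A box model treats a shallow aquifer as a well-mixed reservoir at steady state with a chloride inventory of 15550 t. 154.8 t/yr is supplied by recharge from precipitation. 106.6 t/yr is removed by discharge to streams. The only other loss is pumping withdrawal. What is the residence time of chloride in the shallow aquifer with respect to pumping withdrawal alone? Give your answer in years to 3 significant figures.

323 yr

At steady state ΣF_in = ΣF_out.
ΣF_in = 154.80 t/yr.
Pumping withdrawal flux = ΣF_in − (106.6) = 154.80 − 106.6 = 48.20 t/yr.
τ = M / F = 15550 / 48.20 = 322.6 yr.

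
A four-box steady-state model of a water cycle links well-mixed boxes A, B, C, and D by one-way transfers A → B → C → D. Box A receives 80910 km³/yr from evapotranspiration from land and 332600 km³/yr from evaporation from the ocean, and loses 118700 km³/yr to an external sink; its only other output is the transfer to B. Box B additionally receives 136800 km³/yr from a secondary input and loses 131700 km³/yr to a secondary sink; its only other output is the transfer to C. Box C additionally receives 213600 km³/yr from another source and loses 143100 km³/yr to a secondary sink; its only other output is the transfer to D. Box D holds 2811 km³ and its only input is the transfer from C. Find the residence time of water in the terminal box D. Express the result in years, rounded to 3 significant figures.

0.00759 yr

Box A: F(A→B) = (80910 + 332600) − 118700 = 294810 km³/yr.
Box B: F(B→C) = (294810 + 136800) − 131700 = 299910 km³/yr.
Box C: F(C→D) = (299910 + 213600) − 143100 = 370410 km³/yr.
Box D throughput = its input = 370410 km³/yr; τ = 2811 / 370410 = 0.007589 yr.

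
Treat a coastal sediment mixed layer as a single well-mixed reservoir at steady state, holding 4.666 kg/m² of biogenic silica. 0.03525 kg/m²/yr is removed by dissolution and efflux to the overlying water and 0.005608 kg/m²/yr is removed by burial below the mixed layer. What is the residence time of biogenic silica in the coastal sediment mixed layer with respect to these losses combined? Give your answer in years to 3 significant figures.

Total removal = 0.03525 + 0.005608 = 0.040858 kg/m²/yr.
τ = M / ΣF_out = 4.666 / 0.040858 = 114.2 yr.

114 yr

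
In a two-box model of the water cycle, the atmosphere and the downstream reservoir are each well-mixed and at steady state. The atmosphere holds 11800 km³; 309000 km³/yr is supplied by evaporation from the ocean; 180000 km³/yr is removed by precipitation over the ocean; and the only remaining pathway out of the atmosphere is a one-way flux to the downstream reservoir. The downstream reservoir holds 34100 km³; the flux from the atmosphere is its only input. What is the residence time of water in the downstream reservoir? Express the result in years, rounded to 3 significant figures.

Balance the atmosphere: ΣF_in = 309000 km³/yr.
Flux to the downstream reservoir = ΣF_in − (180000) = 129000 km³/yr.
At steady state the output of the downstream reservoir equals its input, 129000 km³/yr.
τ = M / F = 34100 / 129000 = 0.2643 yr.

0.264 yr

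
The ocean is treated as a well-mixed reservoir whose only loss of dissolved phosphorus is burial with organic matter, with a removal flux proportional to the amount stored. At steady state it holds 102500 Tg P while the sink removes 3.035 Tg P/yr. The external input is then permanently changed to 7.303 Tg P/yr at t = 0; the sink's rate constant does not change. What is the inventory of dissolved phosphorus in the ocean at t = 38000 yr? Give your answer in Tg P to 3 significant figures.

Residence time τ = M₀/F₀ = 33770 yr. The eventual steady state is M_∞ = M₀·(F₁/F₀) = 102500 × 7.303/3.035 = 246640 Tg P.
The anomaly ΔM(t) = M(t) − M_∞ decays as ΔM₀·e^(−t/τ) with ΔM₀ = 102500 − 246640 = −144100 Tg P.
At t = 38000 yr, e^(−t/τ) = e^(−1.125) = 0.3246, so ΔM = −46790 Tg P and M = 246640 − 46790 = 199850 Tg P.

200000 Tg P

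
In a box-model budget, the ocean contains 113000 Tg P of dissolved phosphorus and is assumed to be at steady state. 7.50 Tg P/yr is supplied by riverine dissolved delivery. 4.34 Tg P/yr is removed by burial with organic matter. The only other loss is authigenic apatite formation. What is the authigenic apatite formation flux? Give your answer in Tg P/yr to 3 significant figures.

At steady state ΣF_in = ΣF_out.
ΣF_in = 7.5000 Tg P/yr.
Authigenic apatite formation flux = ΣF_in − (4.34) = 7.5000 − 4.340 = 3.160 Tg P/yr.

3.16 Tg P/yr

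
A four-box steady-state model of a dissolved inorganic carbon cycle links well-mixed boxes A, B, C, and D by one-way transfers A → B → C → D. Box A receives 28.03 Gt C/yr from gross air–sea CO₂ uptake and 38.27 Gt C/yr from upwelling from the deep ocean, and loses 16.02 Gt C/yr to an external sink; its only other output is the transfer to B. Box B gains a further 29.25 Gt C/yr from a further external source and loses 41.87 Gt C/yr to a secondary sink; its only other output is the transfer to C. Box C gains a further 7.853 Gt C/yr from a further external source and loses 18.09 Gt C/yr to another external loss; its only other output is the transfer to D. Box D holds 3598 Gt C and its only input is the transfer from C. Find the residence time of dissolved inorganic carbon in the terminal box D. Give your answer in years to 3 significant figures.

Box A: F(A→B) = (28.03 + 38.27) − 16.02 = 50.280 Gt C/yr.
Box B: F(B→C) = (50.280 + 29.25) − 41.87 = 37.660 Gt C/yr.
Box C: F(C→D) = (37.660 + 7.853) − 18.09 = 27.423 Gt C/yr.
Box D throughput = its input = 27.423 Gt C/yr; τ = 3598 / 27.423 = 131.2 yr.

131 yr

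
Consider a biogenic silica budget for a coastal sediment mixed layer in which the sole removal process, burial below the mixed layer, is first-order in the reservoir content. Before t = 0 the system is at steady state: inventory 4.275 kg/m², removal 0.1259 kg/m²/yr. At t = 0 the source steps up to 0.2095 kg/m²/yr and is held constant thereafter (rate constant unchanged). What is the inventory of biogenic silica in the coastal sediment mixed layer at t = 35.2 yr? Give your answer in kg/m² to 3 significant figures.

6.11 kg/m²

The sink rate constant is k = F₀/M₀ = 0.1259/4.275 = 0.02945 yr⁻¹.
Solving dM/dt = F₁ − kM with M(0) = M₀ gives M(t) = F₁/k + (M₀ − F₁/k)·e^(−kt).
F₁/k = 0.2095/0.02945 = 7.1137 kg/m²; kt = 0.02945 × 35.2 = 1.037, e^(−kt) = 0.3546.
M(35.2) = 7.1137 + (4.275 − 7.1137) × 0.3546 = 7.1137 − 1.007 = 6.1070 kg/m².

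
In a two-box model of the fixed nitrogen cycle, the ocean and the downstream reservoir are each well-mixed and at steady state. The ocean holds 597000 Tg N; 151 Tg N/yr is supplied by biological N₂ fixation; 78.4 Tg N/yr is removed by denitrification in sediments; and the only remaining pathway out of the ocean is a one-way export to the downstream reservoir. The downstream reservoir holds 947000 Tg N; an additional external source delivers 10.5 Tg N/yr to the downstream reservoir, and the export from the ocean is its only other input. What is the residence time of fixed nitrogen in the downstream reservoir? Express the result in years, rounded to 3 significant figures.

11400 yr

Balance the ocean: ΣF_in = 151.00 Tg N/yr.
Export to the downstream reservoir = ΣF_in − (78.4) = 72.600 Tg N/yr.
Total input to the downstream reservoir = 72.600 + 10.5 = 83.100 Tg N/yr; at steady state this equals its total output.
τ = M / F = 947000 / 83.100 = 11400 yr.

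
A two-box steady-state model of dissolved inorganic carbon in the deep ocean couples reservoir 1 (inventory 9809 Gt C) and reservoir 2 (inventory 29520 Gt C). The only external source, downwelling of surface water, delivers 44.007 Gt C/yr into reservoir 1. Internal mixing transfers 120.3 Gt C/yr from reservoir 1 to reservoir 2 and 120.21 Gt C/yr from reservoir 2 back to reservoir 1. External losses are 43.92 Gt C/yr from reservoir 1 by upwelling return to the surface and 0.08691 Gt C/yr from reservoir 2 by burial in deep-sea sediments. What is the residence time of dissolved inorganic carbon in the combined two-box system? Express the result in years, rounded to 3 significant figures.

Treat the two boxes together as one reservoir: the mixing fluxes between them are internal recycling, so τ = ΣM / Σ(external losses).
M_total = 9809 + 29520 = 39329 Gt C.
ΣF_external_out = 43.92 + 0.08691 = 44.007 Gt C/yr.
τ = M_total / ΣF_ext = 39329 / 44.007 = 893.7 yr.

894 yr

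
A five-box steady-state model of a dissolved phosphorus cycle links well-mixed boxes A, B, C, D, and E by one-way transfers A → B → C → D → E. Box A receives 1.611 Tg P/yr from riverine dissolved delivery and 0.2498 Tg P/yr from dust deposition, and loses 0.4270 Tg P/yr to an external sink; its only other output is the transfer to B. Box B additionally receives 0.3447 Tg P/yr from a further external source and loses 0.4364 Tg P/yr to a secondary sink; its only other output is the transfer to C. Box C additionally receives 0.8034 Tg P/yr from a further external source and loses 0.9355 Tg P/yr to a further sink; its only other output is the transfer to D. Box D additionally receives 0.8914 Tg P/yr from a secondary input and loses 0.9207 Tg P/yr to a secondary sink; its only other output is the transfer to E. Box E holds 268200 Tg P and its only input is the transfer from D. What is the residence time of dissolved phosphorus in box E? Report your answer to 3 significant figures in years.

Box A: F(A→B) = (1.611 + 0.2498) − 0.4270 = 1.4338 Tg P/yr.
Box B: F(B→C) = (1.4338 + 0.3447) − 0.4364 = 1.3421 Tg P/yr.
Box C: F(C→D) = (1.3421 + 0.8034) − 0.9355 = 1.2100 Tg P/yr.
Box D: F(D→E) = (1.2100 + 0.8914) − 0.9207 = 1.1807 Tg P/yr.
Box E throughput = its input = 1.1807 Tg P/yr; τ = 268200 / 1.1807 = 227200 yr.

227000 yr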